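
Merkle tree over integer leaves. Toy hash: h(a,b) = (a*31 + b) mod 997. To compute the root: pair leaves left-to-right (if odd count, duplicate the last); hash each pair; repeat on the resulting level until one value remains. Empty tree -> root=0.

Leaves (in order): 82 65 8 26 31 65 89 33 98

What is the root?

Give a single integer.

Answer: 630

Derivation:
L0: [82, 65, 8, 26, 31, 65, 89, 33, 98]
L1: h(82,65)=(82*31+65)%997=613 h(8,26)=(8*31+26)%997=274 h(31,65)=(31*31+65)%997=29 h(89,33)=(89*31+33)%997=798 h(98,98)=(98*31+98)%997=145 -> [613, 274, 29, 798, 145]
L2: h(613,274)=(613*31+274)%997=334 h(29,798)=(29*31+798)%997=700 h(145,145)=(145*31+145)%997=652 -> [334, 700, 652]
L3: h(334,700)=(334*31+700)%997=87 h(652,652)=(652*31+652)%997=924 -> [87, 924]
L4: h(87,924)=(87*31+924)%997=630 -> [630]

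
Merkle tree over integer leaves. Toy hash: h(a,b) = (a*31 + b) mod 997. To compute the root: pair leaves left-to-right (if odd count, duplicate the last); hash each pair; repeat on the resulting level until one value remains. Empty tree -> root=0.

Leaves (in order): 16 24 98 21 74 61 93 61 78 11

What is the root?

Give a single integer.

Answer: 760

Derivation:
L0: [16, 24, 98, 21, 74, 61, 93, 61, 78, 11]
L1: h(16,24)=(16*31+24)%997=520 h(98,21)=(98*31+21)%997=68 h(74,61)=(74*31+61)%997=361 h(93,61)=(93*31+61)%997=950 h(78,11)=(78*31+11)%997=435 -> [520, 68, 361, 950, 435]
L2: h(520,68)=(520*31+68)%997=236 h(361,950)=(361*31+950)%997=177 h(435,435)=(435*31+435)%997=959 -> [236, 177, 959]
L3: h(236,177)=(236*31+177)%997=514 h(959,959)=(959*31+959)%997=778 -> [514, 778]
L4: h(514,778)=(514*31+778)%997=760 -> [760]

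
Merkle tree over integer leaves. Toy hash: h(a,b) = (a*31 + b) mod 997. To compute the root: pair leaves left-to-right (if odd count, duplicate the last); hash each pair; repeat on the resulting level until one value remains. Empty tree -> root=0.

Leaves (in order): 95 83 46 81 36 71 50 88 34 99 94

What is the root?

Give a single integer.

L0: [95, 83, 46, 81, 36, 71, 50, 88, 34, 99, 94]
L1: h(95,83)=(95*31+83)%997=37 h(46,81)=(46*31+81)%997=510 h(36,71)=(36*31+71)%997=190 h(50,88)=(50*31+88)%997=641 h(34,99)=(34*31+99)%997=156 h(94,94)=(94*31+94)%997=17 -> [37, 510, 190, 641, 156, 17]
L2: h(37,510)=(37*31+510)%997=660 h(190,641)=(190*31+641)%997=549 h(156,17)=(156*31+17)%997=865 -> [660, 549, 865]
L3: h(660,549)=(660*31+549)%997=72 h(865,865)=(865*31+865)%997=761 -> [72, 761]
L4: h(72,761)=(72*31+761)%997=2 -> [2]

Answer: 2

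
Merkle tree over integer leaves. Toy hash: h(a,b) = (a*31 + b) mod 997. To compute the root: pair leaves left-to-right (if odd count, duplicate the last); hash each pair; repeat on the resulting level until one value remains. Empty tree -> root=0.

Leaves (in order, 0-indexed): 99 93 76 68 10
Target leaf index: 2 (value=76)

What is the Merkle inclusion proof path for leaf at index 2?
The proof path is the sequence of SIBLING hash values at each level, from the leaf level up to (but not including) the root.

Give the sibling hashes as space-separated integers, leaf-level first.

Answer: 68 171 270

Derivation:
L0 (leaves): [99, 93, 76, 68, 10], target index=2
L1: h(99,93)=(99*31+93)%997=171 [pair 0] h(76,68)=(76*31+68)%997=430 [pair 1] h(10,10)=(10*31+10)%997=320 [pair 2] -> [171, 430, 320]
  Sibling for proof at L0: 68
L2: h(171,430)=(171*31+430)%997=746 [pair 0] h(320,320)=(320*31+320)%997=270 [pair 1] -> [746, 270]
  Sibling for proof at L1: 171
L3: h(746,270)=(746*31+270)%997=465 [pair 0] -> [465]
  Sibling for proof at L2: 270
Root: 465
Proof path (sibling hashes from leaf to root): [68, 171, 270]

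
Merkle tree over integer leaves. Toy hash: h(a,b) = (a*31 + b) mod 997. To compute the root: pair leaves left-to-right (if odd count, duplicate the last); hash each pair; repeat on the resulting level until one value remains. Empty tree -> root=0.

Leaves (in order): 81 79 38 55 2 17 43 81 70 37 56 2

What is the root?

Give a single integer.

Answer: 169

Derivation:
L0: [81, 79, 38, 55, 2, 17, 43, 81, 70, 37, 56, 2]
L1: h(81,79)=(81*31+79)%997=596 h(38,55)=(38*31+55)%997=236 h(2,17)=(2*31+17)%997=79 h(43,81)=(43*31+81)%997=417 h(70,37)=(70*31+37)%997=213 h(56,2)=(56*31+2)%997=741 -> [596, 236, 79, 417, 213, 741]
L2: h(596,236)=(596*31+236)%997=766 h(79,417)=(79*31+417)%997=872 h(213,741)=(213*31+741)%997=365 -> [766, 872, 365]
L3: h(766,872)=(766*31+872)%997=690 h(365,365)=(365*31+365)%997=713 -> [690, 713]
L4: h(690,713)=(690*31+713)%997=169 -> [169]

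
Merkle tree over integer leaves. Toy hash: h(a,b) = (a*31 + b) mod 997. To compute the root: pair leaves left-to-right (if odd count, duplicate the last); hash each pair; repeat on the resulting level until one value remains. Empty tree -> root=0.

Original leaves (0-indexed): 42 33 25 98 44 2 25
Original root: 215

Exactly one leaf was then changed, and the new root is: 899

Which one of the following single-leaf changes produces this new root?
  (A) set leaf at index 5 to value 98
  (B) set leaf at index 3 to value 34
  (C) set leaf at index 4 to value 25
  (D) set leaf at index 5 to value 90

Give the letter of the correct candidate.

Answer: C

Derivation:
Original leaves: [42, 33, 25, 98, 44, 2, 25]
Target new root: 899
Try each candidate change and compute the resulting root:
Candidate A: set leaf[5] = 98 -> leaves = [42, 33, 25, 98, 44, 98, 25]
  L0: [42, 33, 25, 98, 44, 98, 25]
  L1: h(42,33)=(42*31+33)%997=338 h(25,98)=(25*31+98)%997=873 h(44,98)=(44*31+98)%997=465 h(25,25)=(25*31+25)%997=800 -> [338, 873, 465, 800]
  L2: h(338,873)=(338*31+873)%997=384 h(465,800)=(465*31+800)%997=260 -> [384, 260]
  L3: h(384,260)=(384*31+260)%997=200 -> [200]
  root = 200 != target 899
Candidate B: set leaf[3] = 34 -> leaves = [42, 33, 25, 34, 44, 2, 25]
  L0: [42, 33, 25, 34, 44, 2, 25]
  L1: h(42,33)=(42*31+33)%997=338 h(25,34)=(25*31+34)%997=809 h(44,2)=(44*31+2)%997=369 h(25,25)=(25*31+25)%997=800 -> [338, 809, 369, 800]
  L2: h(338,809)=(338*31+809)%997=320 h(369,800)=(369*31+800)%997=275 -> [320, 275]
  L3: h(320,275)=(320*31+275)%997=225 -> [225]
  root = 225 != target 899
Candidate C: set leaf[4] = 25 -> leaves = [42, 33, 25, 98, 25, 2, 25]
  L0: [42, 33, 25, 98, 25, 2, 25]
  L1: h(42,33)=(42*31+33)%997=338 h(25,98)=(25*31+98)%997=873 h(25,2)=(25*31+2)%997=777 h(25,25)=(25*31+25)%997=800 -> [338, 873, 777, 800]
  L2: h(338,873)=(338*31+873)%997=384 h(777,800)=(777*31+800)%997=959 -> [384, 959]
  L3: h(384,959)=(384*31+959)%997=899 -> [899]
  root = 899 == target 899  ** MATCH **
Candidate D: set leaf[5] = 90 -> leaves = [42, 33, 25, 98, 44, 90, 25]
  L0: [42, 33, 25, 98, 44, 90, 25]
  L1: h(42,33)=(42*31+33)%997=338 h(25,98)=(25*31+98)%997=873 h(44,90)=(44*31+90)%997=457 h(25,25)=(25*31+25)%997=800 -> [338, 873, 457, 800]
  L2: h(338,873)=(338*31+873)%997=384 h(457,800)=(457*31+800)%997=12 -> [384, 12]
  L3: h(384,12)=(384*31+12)%997=949 -> [949]
  root = 949 != target 899
Candidate C produces the target root.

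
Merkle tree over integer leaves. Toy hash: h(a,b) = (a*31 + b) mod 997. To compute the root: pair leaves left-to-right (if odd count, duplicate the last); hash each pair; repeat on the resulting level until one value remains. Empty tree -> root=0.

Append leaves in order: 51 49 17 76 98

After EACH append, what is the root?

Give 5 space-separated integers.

After append 51 (leaves=[51]):
  L0: [51]
  root=51
After append 49 (leaves=[51, 49]):
  L0: [51, 49]
  L1: h(51,49)=(51*31+49)%997=633 -> [633]
  root=633
After append 17 (leaves=[51, 49, 17]):
  L0: [51, 49, 17]
  L1: h(51,49)=(51*31+49)%997=633 h(17,17)=(17*31+17)%997=544 -> [633, 544]
  L2: h(633,544)=(633*31+544)%997=227 -> [227]
  root=227
After append 76 (leaves=[51, 49, 17, 76]):
  L0: [51, 49, 17, 76]
  L1: h(51,49)=(51*31+49)%997=633 h(17,76)=(17*31+76)%997=603 -> [633, 603]
  L2: h(633,603)=(633*31+603)%997=286 -> [286]
  root=286
After append 98 (leaves=[51, 49, 17, 76, 98]):
  L0: [51, 49, 17, 76, 98]
  L1: h(51,49)=(51*31+49)%997=633 h(17,76)=(17*31+76)%997=603 h(98,98)=(98*31+98)%997=145 -> [633, 603, 145]
  L2: h(633,603)=(633*31+603)%997=286 h(145,145)=(145*31+145)%997=652 -> [286, 652]
  L3: h(286,652)=(286*31+652)%997=545 -> [545]
  root=545

Answer: 51 633 227 286 545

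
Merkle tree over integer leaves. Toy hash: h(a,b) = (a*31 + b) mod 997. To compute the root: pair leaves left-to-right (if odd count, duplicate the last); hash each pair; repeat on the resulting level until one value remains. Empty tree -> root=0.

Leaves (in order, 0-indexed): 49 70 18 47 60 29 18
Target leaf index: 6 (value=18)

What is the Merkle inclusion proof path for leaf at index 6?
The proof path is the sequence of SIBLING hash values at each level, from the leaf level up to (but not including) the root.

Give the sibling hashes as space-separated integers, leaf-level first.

Answer: 18 892 14

Derivation:
L0 (leaves): [49, 70, 18, 47, 60, 29, 18], target index=6
L1: h(49,70)=(49*31+70)%997=592 [pair 0] h(18,47)=(18*31+47)%997=605 [pair 1] h(60,29)=(60*31+29)%997=892 [pair 2] h(18,18)=(18*31+18)%997=576 [pair 3] -> [592, 605, 892, 576]
  Sibling for proof at L0: 18
L2: h(592,605)=(592*31+605)%997=14 [pair 0] h(892,576)=(892*31+576)%997=312 [pair 1] -> [14, 312]
  Sibling for proof at L1: 892
L3: h(14,312)=(14*31+312)%997=746 [pair 0] -> [746]
  Sibling for proof at L2: 14
Root: 746
Proof path (sibling hashes from leaf to root): [18, 892, 14]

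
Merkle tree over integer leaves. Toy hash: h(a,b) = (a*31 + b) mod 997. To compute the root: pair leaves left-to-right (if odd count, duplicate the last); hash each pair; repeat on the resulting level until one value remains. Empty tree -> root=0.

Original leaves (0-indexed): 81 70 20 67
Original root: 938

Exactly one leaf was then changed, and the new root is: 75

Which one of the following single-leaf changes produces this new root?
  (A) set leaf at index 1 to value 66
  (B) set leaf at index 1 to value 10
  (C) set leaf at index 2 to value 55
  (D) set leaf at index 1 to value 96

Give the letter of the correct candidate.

Answer: B

Derivation:
Original leaves: [81, 70, 20, 67]
Target new root: 75
Try each candidate change and compute the resulting root:
Candidate A: set leaf[1] = 66 -> leaves = [81, 66, 20, 67]
  L0: [81, 66, 20, 67]
  L1: h(81,66)=(81*31+66)%997=583 h(20,67)=(20*31+67)%997=687 -> [583, 687]
  L2: h(583,687)=(583*31+687)%997=814 -> [814]
  root = 814 != target 75
Candidate B: set leaf[1] = 10 -> leaves = [81, 10, 20, 67]
  L0: [81, 10, 20, 67]
  L1: h(81,10)=(81*31+10)%997=527 h(20,67)=(20*31+67)%997=687 -> [527, 687]
  L2: h(527,687)=(527*31+687)%997=75 -> [75]
  root = 75 == target 75  ** MATCH **
Candidate C: set leaf[2] = 55 -> leaves = [81, 70, 55, 67]
  L0: [81, 70, 55, 67]
  L1: h(81,70)=(81*31+70)%997=587 h(55,67)=(55*31+67)%997=775 -> [587, 775]
  L2: h(587,775)=(587*31+775)%997=29 -> [29]
  root = 29 != target 75
Candidate D: set leaf[1] = 96 -> leaves = [81, 96, 20, 67]
  L0: [81, 96, 20, 67]
  L1: h(81,96)=(81*31+96)%997=613 h(20,67)=(20*31+67)%997=687 -> [613, 687]
  L2: h(613,687)=(613*31+687)%997=747 -> [747]
  root = 747 != target 75
Candidate B produces the target root.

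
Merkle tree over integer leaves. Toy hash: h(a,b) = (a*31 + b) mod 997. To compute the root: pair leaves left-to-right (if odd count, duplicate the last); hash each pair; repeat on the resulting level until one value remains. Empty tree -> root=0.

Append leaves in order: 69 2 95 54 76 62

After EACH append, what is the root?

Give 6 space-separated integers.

Answer: 69 147 618 577 996 548

Derivation:
After append 69 (leaves=[69]):
  L0: [69]
  root=69
After append 2 (leaves=[69, 2]):
  L0: [69, 2]
  L1: h(69,2)=(69*31+2)%997=147 -> [147]
  root=147
After append 95 (leaves=[69, 2, 95]):
  L0: [69, 2, 95]
  L1: h(69,2)=(69*31+2)%997=147 h(95,95)=(95*31+95)%997=49 -> [147, 49]
  L2: h(147,49)=(147*31+49)%997=618 -> [618]
  root=618
After append 54 (leaves=[69, 2, 95, 54]):
  L0: [69, 2, 95, 54]
  L1: h(69,2)=(69*31+2)%997=147 h(95,54)=(95*31+54)%997=8 -> [147, 8]
  L2: h(147,8)=(147*31+8)%997=577 -> [577]
  root=577
After append 76 (leaves=[69, 2, 95, 54, 76]):
  L0: [69, 2, 95, 54, 76]
  L1: h(69,2)=(69*31+2)%997=147 h(95,54)=(95*31+54)%997=8 h(76,76)=(76*31+76)%997=438 -> [147, 8, 438]
  L2: h(147,8)=(147*31+8)%997=577 h(438,438)=(438*31+438)%997=58 -> [577, 58]
  L3: h(577,58)=(577*31+58)%997=996 -> [996]
  root=996
After append 62 (leaves=[69, 2, 95, 54, 76, 62]):
  L0: [69, 2, 95, 54, 76, 62]
  L1: h(69,2)=(69*31+2)%997=147 h(95,54)=(95*31+54)%997=8 h(76,62)=(76*31+62)%997=424 -> [147, 8, 424]
  L2: h(147,8)=(147*31+8)%997=577 h(424,424)=(424*31+424)%997=607 -> [577, 607]
  L3: h(577,607)=(577*31+607)%997=548 -> [548]
  root=548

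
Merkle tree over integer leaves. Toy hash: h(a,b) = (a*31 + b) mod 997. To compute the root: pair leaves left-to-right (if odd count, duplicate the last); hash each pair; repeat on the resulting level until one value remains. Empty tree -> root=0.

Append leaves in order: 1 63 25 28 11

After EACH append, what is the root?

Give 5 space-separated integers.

Answer: 1 94 723 726 869

Derivation:
After append 1 (leaves=[1]):
  L0: [1]
  root=1
After append 63 (leaves=[1, 63]):
  L0: [1, 63]
  L1: h(1,63)=(1*31+63)%997=94 -> [94]
  root=94
After append 25 (leaves=[1, 63, 25]):
  L0: [1, 63, 25]
  L1: h(1,63)=(1*31+63)%997=94 h(25,25)=(25*31+25)%997=800 -> [94, 800]
  L2: h(94,800)=(94*31+800)%997=723 -> [723]
  root=723
After append 28 (leaves=[1, 63, 25, 28]):
  L0: [1, 63, 25, 28]
  L1: h(1,63)=(1*31+63)%997=94 h(25,28)=(25*31+28)%997=803 -> [94, 803]
  L2: h(94,803)=(94*31+803)%997=726 -> [726]
  root=726
After append 11 (leaves=[1, 63, 25, 28, 11]):
  L0: [1, 63, 25, 28, 11]
  L1: h(1,63)=(1*31+63)%997=94 h(25,28)=(25*31+28)%997=803 h(11,11)=(11*31+11)%997=352 -> [94, 803, 352]
  L2: h(94,803)=(94*31+803)%997=726 h(352,352)=(352*31+352)%997=297 -> [726, 297]
  L3: h(726,297)=(726*31+297)%997=869 -> [869]
  root=869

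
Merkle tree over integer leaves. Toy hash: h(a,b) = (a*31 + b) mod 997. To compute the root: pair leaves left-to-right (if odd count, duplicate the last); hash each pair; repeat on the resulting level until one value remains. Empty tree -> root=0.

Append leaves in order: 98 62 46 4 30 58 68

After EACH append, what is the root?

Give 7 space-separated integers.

Answer: 98 109 863 821 339 238 429

Derivation:
After append 98 (leaves=[98]):
  L0: [98]
  root=98
After append 62 (leaves=[98, 62]):
  L0: [98, 62]
  L1: h(98,62)=(98*31+62)%997=109 -> [109]
  root=109
After append 46 (leaves=[98, 62, 46]):
  L0: [98, 62, 46]
  L1: h(98,62)=(98*31+62)%997=109 h(46,46)=(46*31+46)%997=475 -> [109, 475]
  L2: h(109,475)=(109*31+475)%997=863 -> [863]
  root=863
After append 4 (leaves=[98, 62, 46, 4]):
  L0: [98, 62, 46, 4]
  L1: h(98,62)=(98*31+62)%997=109 h(46,4)=(46*31+4)%997=433 -> [109, 433]
  L2: h(109,433)=(109*31+433)%997=821 -> [821]
  root=821
After append 30 (leaves=[98, 62, 46, 4, 30]):
  L0: [98, 62, 46, 4, 30]
  L1: h(98,62)=(98*31+62)%997=109 h(46,4)=(46*31+4)%997=433 h(30,30)=(30*31+30)%997=960 -> [109, 433, 960]
  L2: h(109,433)=(109*31+433)%997=821 h(960,960)=(960*31+960)%997=810 -> [821, 810]
  L3: h(821,810)=(821*31+810)%997=339 -> [339]
  root=339
After append 58 (leaves=[98, 62, 46, 4, 30, 58]):
  L0: [98, 62, 46, 4, 30, 58]
  L1: h(98,62)=(98*31+62)%997=109 h(46,4)=(46*31+4)%997=433 h(30,58)=(30*31+58)%997=988 -> [109, 433, 988]
  L2: h(109,433)=(109*31+433)%997=821 h(988,988)=(988*31+988)%997=709 -> [821, 709]
  L3: h(821,709)=(821*31+709)%997=238 -> [238]
  root=238
After append 68 (leaves=[98, 62, 46, 4, 30, 58, 68]):
  L0: [98, 62, 46, 4, 30, 58, 68]
  L1: h(98,62)=(98*31+62)%997=109 h(46,4)=(46*31+4)%997=433 h(30,58)=(30*31+58)%997=988 h(68,68)=(68*31+68)%997=182 -> [109, 433, 988, 182]
  L2: h(109,433)=(109*31+433)%997=821 h(988,182)=(988*31+182)%997=900 -> [821, 900]
  L3: h(821,900)=(821*31+900)%997=429 -> [429]
  root=429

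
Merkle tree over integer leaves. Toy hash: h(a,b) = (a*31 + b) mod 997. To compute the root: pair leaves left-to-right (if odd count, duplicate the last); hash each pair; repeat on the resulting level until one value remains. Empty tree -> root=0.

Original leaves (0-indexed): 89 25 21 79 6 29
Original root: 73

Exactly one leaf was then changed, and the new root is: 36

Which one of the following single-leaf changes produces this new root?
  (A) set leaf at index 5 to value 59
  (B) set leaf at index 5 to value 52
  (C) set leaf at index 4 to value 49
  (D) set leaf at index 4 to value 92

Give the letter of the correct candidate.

Answer: A

Derivation:
Original leaves: [89, 25, 21, 79, 6, 29]
Target new root: 36
Try each candidate change and compute the resulting root:
Candidate A: set leaf[5] = 59 -> leaves = [89, 25, 21, 79, 6, 59]
  L0: [89, 25, 21, 79, 6, 59]
  L1: h(89,25)=(89*31+25)%997=790 h(21,79)=(21*31+79)%997=730 h(6,59)=(6*31+59)%997=245 -> [790, 730, 245]
  L2: h(790,730)=(790*31+730)%997=295 h(245,245)=(245*31+245)%997=861 -> [295, 861]
  L3: h(295,861)=(295*31+861)%997=36 -> [36]
  root = 36 == target 36  ** MATCH **
Candidate B: set leaf[5] = 52 -> leaves = [89, 25, 21, 79, 6, 52]
  L0: [89, 25, 21, 79, 6, 52]
  L1: h(89,25)=(89*31+25)%997=790 h(21,79)=(21*31+79)%997=730 h(6,52)=(6*31+52)%997=238 -> [790, 730, 238]
  L2: h(790,730)=(790*31+730)%997=295 h(238,238)=(238*31+238)%997=637 -> [295, 637]
  L3: h(295,637)=(295*31+637)%997=809 -> [809]
  root = 809 != target 36
Candidate C: set leaf[4] = 49 -> leaves = [89, 25, 21, 79, 49, 29]
  L0: [89, 25, 21, 79, 49, 29]
  L1: h(89,25)=(89*31+25)%997=790 h(21,79)=(21*31+79)%997=730 h(49,29)=(49*31+29)%997=551 -> [790, 730, 551]
  L2: h(790,730)=(790*31+730)%997=295 h(551,551)=(551*31+551)%997=683 -> [295, 683]
  L3: h(295,683)=(295*31+683)%997=855 -> [855]
  root = 855 != target 36
Candidate D: set leaf[4] = 92 -> leaves = [89, 25, 21, 79, 92, 29]
  L0: [89, 25, 21, 79, 92, 29]
  L1: h(89,25)=(89*31+25)%997=790 h(21,79)=(21*31+79)%997=730 h(92,29)=(92*31+29)%997=887 -> [790, 730, 887]
  L2: h(790,730)=(790*31+730)%997=295 h(887,887)=(887*31+887)%997=468 -> [295, 468]
  L3: h(295,468)=(295*31+468)%997=640 -> [640]
  root = 640 != target 36
Candidate A produces the target root.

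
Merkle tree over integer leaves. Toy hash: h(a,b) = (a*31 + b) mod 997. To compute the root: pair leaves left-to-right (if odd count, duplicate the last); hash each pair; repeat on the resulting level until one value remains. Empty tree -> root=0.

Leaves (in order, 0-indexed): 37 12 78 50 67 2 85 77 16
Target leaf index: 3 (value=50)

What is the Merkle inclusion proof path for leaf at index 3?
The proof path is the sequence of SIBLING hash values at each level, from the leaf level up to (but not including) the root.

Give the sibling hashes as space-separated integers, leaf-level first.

L0 (leaves): [37, 12, 78, 50, 67, 2, 85, 77, 16], target index=3
L1: h(37,12)=(37*31+12)%997=162 [pair 0] h(78,50)=(78*31+50)%997=474 [pair 1] h(67,2)=(67*31+2)%997=85 [pair 2] h(85,77)=(85*31+77)%997=718 [pair 3] h(16,16)=(16*31+16)%997=512 [pair 4] -> [162, 474, 85, 718, 512]
  Sibling for proof at L0: 78
L2: h(162,474)=(162*31+474)%997=511 [pair 0] h(85,718)=(85*31+718)%997=362 [pair 1] h(512,512)=(512*31+512)%997=432 [pair 2] -> [511, 362, 432]
  Sibling for proof at L1: 162
L3: h(511,362)=(511*31+362)%997=251 [pair 0] h(432,432)=(432*31+432)%997=863 [pair 1] -> [251, 863]
  Sibling for proof at L2: 362
L4: h(251,863)=(251*31+863)%997=668 [pair 0] -> [668]
  Sibling for proof at L3: 863
Root: 668
Proof path (sibling hashes from leaf to root): [78, 162, 362, 863]

Answer: 78 162 362 863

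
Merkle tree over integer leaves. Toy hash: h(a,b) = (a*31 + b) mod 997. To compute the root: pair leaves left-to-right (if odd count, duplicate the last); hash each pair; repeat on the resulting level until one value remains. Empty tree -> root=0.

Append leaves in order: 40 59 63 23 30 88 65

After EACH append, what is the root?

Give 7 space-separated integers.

Answer: 40 302 411 371 347 209 274

Derivation:
After append 40 (leaves=[40]):
  L0: [40]
  root=40
After append 59 (leaves=[40, 59]):
  L0: [40, 59]
  L1: h(40,59)=(40*31+59)%997=302 -> [302]
  root=302
After append 63 (leaves=[40, 59, 63]):
  L0: [40, 59, 63]
  L1: h(40,59)=(40*31+59)%997=302 h(63,63)=(63*31+63)%997=22 -> [302, 22]
  L2: h(302,22)=(302*31+22)%997=411 -> [411]
  root=411
After append 23 (leaves=[40, 59, 63, 23]):
  L0: [40, 59, 63, 23]
  L1: h(40,59)=(40*31+59)%997=302 h(63,23)=(63*31+23)%997=979 -> [302, 979]
  L2: h(302,979)=(302*31+979)%997=371 -> [371]
  root=371
After append 30 (leaves=[40, 59, 63, 23, 30]):
  L0: [40, 59, 63, 23, 30]
  L1: h(40,59)=(40*31+59)%997=302 h(63,23)=(63*31+23)%997=979 h(30,30)=(30*31+30)%997=960 -> [302, 979, 960]
  L2: h(302,979)=(302*31+979)%997=371 h(960,960)=(960*31+960)%997=810 -> [371, 810]
  L3: h(371,810)=(371*31+810)%997=347 -> [347]
  root=347
After append 88 (leaves=[40, 59, 63, 23, 30, 88]):
  L0: [40, 59, 63, 23, 30, 88]
  L1: h(40,59)=(40*31+59)%997=302 h(63,23)=(63*31+23)%997=979 h(30,88)=(30*31+88)%997=21 -> [302, 979, 21]
  L2: h(302,979)=(302*31+979)%997=371 h(21,21)=(21*31+21)%997=672 -> [371, 672]
  L3: h(371,672)=(371*31+672)%997=209 -> [209]
  root=209
After append 65 (leaves=[40, 59, 63, 23, 30, 88, 65]):
  L0: [40, 59, 63, 23, 30, 88, 65]
  L1: h(40,59)=(40*31+59)%997=302 h(63,23)=(63*31+23)%997=979 h(30,88)=(30*31+88)%997=21 h(65,65)=(65*31+65)%997=86 -> [302, 979, 21, 86]
  L2: h(302,979)=(302*31+979)%997=371 h(21,86)=(21*31+86)%997=737 -> [371, 737]
  L3: h(371,737)=(371*31+737)%997=274 -> [274]
  root=274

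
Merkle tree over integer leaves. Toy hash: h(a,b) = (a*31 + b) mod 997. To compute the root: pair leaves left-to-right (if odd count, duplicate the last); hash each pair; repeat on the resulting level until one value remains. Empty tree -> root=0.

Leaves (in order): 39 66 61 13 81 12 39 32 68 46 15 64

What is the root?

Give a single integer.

Answer: 728

Derivation:
L0: [39, 66, 61, 13, 81, 12, 39, 32, 68, 46, 15, 64]
L1: h(39,66)=(39*31+66)%997=278 h(61,13)=(61*31+13)%997=907 h(81,12)=(81*31+12)%997=529 h(39,32)=(39*31+32)%997=244 h(68,46)=(68*31+46)%997=160 h(15,64)=(15*31+64)%997=529 -> [278, 907, 529, 244, 160, 529]
L2: h(278,907)=(278*31+907)%997=552 h(529,244)=(529*31+244)%997=691 h(160,529)=(160*31+529)%997=504 -> [552, 691, 504]
L3: h(552,691)=(552*31+691)%997=854 h(504,504)=(504*31+504)%997=176 -> [854, 176]
L4: h(854,176)=(854*31+176)%997=728 -> [728]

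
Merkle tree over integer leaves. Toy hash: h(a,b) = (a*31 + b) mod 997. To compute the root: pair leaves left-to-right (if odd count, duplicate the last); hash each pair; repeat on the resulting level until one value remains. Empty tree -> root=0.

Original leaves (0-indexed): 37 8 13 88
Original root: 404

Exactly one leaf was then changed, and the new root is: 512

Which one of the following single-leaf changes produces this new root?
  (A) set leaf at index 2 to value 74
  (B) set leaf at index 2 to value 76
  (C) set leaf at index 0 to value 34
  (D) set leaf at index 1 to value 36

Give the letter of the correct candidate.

Original leaves: [37, 8, 13, 88]
Target new root: 512
Try each candidate change and compute the resulting root:
Candidate A: set leaf[2] = 74 -> leaves = [37, 8, 74, 88]
  L0: [37, 8, 74, 88]
  L1: h(37,8)=(37*31+8)%997=158 h(74,88)=(74*31+88)%997=388 -> [158, 388]
  L2: h(158,388)=(158*31+388)%997=301 -> [301]
  root = 301 != target 512
Candidate B: set leaf[2] = 76 -> leaves = [37, 8, 76, 88]
  L0: [37, 8, 76, 88]
  L1: h(37,8)=(37*31+8)%997=158 h(76,88)=(76*31+88)%997=450 -> [158, 450]
  L2: h(158,450)=(158*31+450)%997=363 -> [363]
  root = 363 != target 512
Candidate C: set leaf[0] = 34 -> leaves = [34, 8, 13, 88]
  L0: [34, 8, 13, 88]
  L1: h(34,8)=(34*31+8)%997=65 h(13,88)=(13*31+88)%997=491 -> [65, 491]
  L2: h(65,491)=(65*31+491)%997=512 -> [512]
  root = 512 == target 512  ** MATCH **
Candidate D: set leaf[1] = 36 -> leaves = [37, 36, 13, 88]
  L0: [37, 36, 13, 88]
  L1: h(37,36)=(37*31+36)%997=186 h(13,88)=(13*31+88)%997=491 -> [186, 491]
  L2: h(186,491)=(186*31+491)%997=275 -> [275]
  root = 275 != target 512
Candidate C produces the target root.

Answer: C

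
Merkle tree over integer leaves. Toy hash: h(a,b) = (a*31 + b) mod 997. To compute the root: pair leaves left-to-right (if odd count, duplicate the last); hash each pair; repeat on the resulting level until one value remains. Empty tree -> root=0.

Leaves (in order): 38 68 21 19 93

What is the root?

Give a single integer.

Answer: 359

Derivation:
L0: [38, 68, 21, 19, 93]
L1: h(38,68)=(38*31+68)%997=249 h(21,19)=(21*31+19)%997=670 h(93,93)=(93*31+93)%997=982 -> [249, 670, 982]
L2: h(249,670)=(249*31+670)%997=413 h(982,982)=(982*31+982)%997=517 -> [413, 517]
L3: h(413,517)=(413*31+517)%997=359 -> [359]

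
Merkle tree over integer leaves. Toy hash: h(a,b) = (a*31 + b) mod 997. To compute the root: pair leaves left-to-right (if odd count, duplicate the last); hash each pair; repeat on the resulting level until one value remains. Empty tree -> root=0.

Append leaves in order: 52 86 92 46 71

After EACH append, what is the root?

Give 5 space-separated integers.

Answer: 52 701 747 701 717

Derivation:
After append 52 (leaves=[52]):
  L0: [52]
  root=52
After append 86 (leaves=[52, 86]):
  L0: [52, 86]
  L1: h(52,86)=(52*31+86)%997=701 -> [701]
  root=701
After append 92 (leaves=[52, 86, 92]):
  L0: [52, 86, 92]
  L1: h(52,86)=(52*31+86)%997=701 h(92,92)=(92*31+92)%997=950 -> [701, 950]
  L2: h(701,950)=(701*31+950)%997=747 -> [747]
  root=747
After append 46 (leaves=[52, 86, 92, 46]):
  L0: [52, 86, 92, 46]
  L1: h(52,86)=(52*31+86)%997=701 h(92,46)=(92*31+46)%997=904 -> [701, 904]
  L2: h(701,904)=(701*31+904)%997=701 -> [701]
  root=701
After append 71 (leaves=[52, 86, 92, 46, 71]):
  L0: [52, 86, 92, 46, 71]
  L1: h(52,86)=(52*31+86)%997=701 h(92,46)=(92*31+46)%997=904 h(71,71)=(71*31+71)%997=278 -> [701, 904, 278]
  L2: h(701,904)=(701*31+904)%997=701 h(278,278)=(278*31+278)%997=920 -> [701, 920]
  L3: h(701,920)=(701*31+920)%997=717 -> [717]
  root=717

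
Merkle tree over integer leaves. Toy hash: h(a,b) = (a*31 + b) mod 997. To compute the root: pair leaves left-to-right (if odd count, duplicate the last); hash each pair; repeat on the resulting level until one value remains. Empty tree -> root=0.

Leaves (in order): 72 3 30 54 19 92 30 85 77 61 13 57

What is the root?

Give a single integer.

L0: [72, 3, 30, 54, 19, 92, 30, 85, 77, 61, 13, 57]
L1: h(72,3)=(72*31+3)%997=241 h(30,54)=(30*31+54)%997=984 h(19,92)=(19*31+92)%997=681 h(30,85)=(30*31+85)%997=18 h(77,61)=(77*31+61)%997=454 h(13,57)=(13*31+57)%997=460 -> [241, 984, 681, 18, 454, 460]
L2: h(241,984)=(241*31+984)%997=479 h(681,18)=(681*31+18)%997=192 h(454,460)=(454*31+460)%997=576 -> [479, 192, 576]
L3: h(479,192)=(479*31+192)%997=86 h(576,576)=(576*31+576)%997=486 -> [86, 486]
L4: h(86,486)=(86*31+486)%997=161 -> [161]

Answer: 161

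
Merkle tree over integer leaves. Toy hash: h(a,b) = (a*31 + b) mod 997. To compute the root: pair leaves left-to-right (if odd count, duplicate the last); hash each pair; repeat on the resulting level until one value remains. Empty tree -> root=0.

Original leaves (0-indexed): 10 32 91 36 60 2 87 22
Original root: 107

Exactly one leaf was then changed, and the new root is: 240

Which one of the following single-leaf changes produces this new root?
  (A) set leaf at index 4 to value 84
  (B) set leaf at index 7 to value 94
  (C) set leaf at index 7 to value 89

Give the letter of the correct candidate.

Answer: A

Derivation:
Original leaves: [10, 32, 91, 36, 60, 2, 87, 22]
Target new root: 240
Try each candidate change and compute the resulting root:
Candidate A: set leaf[4] = 84 -> leaves = [10, 32, 91, 36, 84, 2, 87, 22]
  L0: [10, 32, 91, 36, 84, 2, 87, 22]
  L1: h(10,32)=(10*31+32)%997=342 h(91,36)=(91*31+36)%997=863 h(84,2)=(84*31+2)%997=612 h(87,22)=(87*31+22)%997=725 -> [342, 863, 612, 725]
  L2: h(342,863)=(342*31+863)%997=498 h(612,725)=(612*31+725)%997=754 -> [498, 754]
  L3: h(498,754)=(498*31+754)%997=240 -> [240]
  root = 240 == target 240  ** MATCH **
Candidate B: set leaf[7] = 94 -> leaves = [10, 32, 91, 36, 60, 2, 87, 94]
  L0: [10, 32, 91, 36, 60, 2, 87, 94]
  L1: h(10,32)=(10*31+32)%997=342 h(91,36)=(91*31+36)%997=863 h(60,2)=(60*31+2)%997=865 h(87,94)=(87*31+94)%997=797 -> [342, 863, 865, 797]
  L2: h(342,863)=(342*31+863)%997=498 h(865,797)=(865*31+797)%997=693 -> [498, 693]
  L3: h(498,693)=(498*31+693)%997=179 -> [179]
  root = 179 != target 240
Candidate C: set leaf[7] = 89 -> leaves = [10, 32, 91, 36, 60, 2, 87, 89]
  L0: [10, 32, 91, 36, 60, 2, 87, 89]
  L1: h(10,32)=(10*31+32)%997=342 h(91,36)=(91*31+36)%997=863 h(60,2)=(60*31+2)%997=865 h(87,89)=(87*31+89)%997=792 -> [342, 863, 865, 792]
  L2: h(342,863)=(342*31+863)%997=498 h(865,792)=(865*31+792)%997=688 -> [498, 688]
  L3: h(498,688)=(498*31+688)%997=174 -> [174]
  root = 174 != target 240
Candidate A produces the target root.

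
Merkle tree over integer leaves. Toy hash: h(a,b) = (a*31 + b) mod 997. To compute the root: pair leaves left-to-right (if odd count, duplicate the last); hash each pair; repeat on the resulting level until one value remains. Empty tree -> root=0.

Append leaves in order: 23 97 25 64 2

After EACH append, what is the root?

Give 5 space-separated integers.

Answer: 23 810 985 27 891

Derivation:
After append 23 (leaves=[23]):
  L0: [23]
  root=23
After append 97 (leaves=[23, 97]):
  L0: [23, 97]
  L1: h(23,97)=(23*31+97)%997=810 -> [810]
  root=810
After append 25 (leaves=[23, 97, 25]):
  L0: [23, 97, 25]
  L1: h(23,97)=(23*31+97)%997=810 h(25,25)=(25*31+25)%997=800 -> [810, 800]
  L2: h(810,800)=(810*31+800)%997=985 -> [985]
  root=985
After append 64 (leaves=[23, 97, 25, 64]):
  L0: [23, 97, 25, 64]
  L1: h(23,97)=(23*31+97)%997=810 h(25,64)=(25*31+64)%997=839 -> [810, 839]
  L2: h(810,839)=(810*31+839)%997=27 -> [27]
  root=27
After append 2 (leaves=[23, 97, 25, 64, 2]):
  L0: [23, 97, 25, 64, 2]
  L1: h(23,97)=(23*31+97)%997=810 h(25,64)=(25*31+64)%997=839 h(2,2)=(2*31+2)%997=64 -> [810, 839, 64]
  L2: h(810,839)=(810*31+839)%997=27 h(64,64)=(64*31+64)%997=54 -> [27, 54]
  L3: h(27,54)=(27*31+54)%997=891 -> [891]
  root=891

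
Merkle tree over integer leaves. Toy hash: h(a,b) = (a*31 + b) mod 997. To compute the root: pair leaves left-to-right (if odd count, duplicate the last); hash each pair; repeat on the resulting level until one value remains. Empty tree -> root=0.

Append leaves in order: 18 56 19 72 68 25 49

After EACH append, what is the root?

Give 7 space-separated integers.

Answer: 18 614 699 752 223 841 276

Derivation:
After append 18 (leaves=[18]):
  L0: [18]
  root=18
After append 56 (leaves=[18, 56]):
  L0: [18, 56]
  L1: h(18,56)=(18*31+56)%997=614 -> [614]
  root=614
After append 19 (leaves=[18, 56, 19]):
  L0: [18, 56, 19]
  L1: h(18,56)=(18*31+56)%997=614 h(19,19)=(19*31+19)%997=608 -> [614, 608]
  L2: h(614,608)=(614*31+608)%997=699 -> [699]
  root=699
After append 72 (leaves=[18, 56, 19, 72]):
  L0: [18, 56, 19, 72]
  L1: h(18,56)=(18*31+56)%997=614 h(19,72)=(19*31+72)%997=661 -> [614, 661]
  L2: h(614,661)=(614*31+661)%997=752 -> [752]
  root=752
After append 68 (leaves=[18, 56, 19, 72, 68]):
  L0: [18, 56, 19, 72, 68]
  L1: h(18,56)=(18*31+56)%997=614 h(19,72)=(19*31+72)%997=661 h(68,68)=(68*31+68)%997=182 -> [614, 661, 182]
  L2: h(614,661)=(614*31+661)%997=752 h(182,182)=(182*31+182)%997=839 -> [752, 839]
  L3: h(752,839)=(752*31+839)%997=223 -> [223]
  root=223
After append 25 (leaves=[18, 56, 19, 72, 68, 25]):
  L0: [18, 56, 19, 72, 68, 25]
  L1: h(18,56)=(18*31+56)%997=614 h(19,72)=(19*31+72)%997=661 h(68,25)=(68*31+25)%997=139 -> [614, 661, 139]
  L2: h(614,661)=(614*31+661)%997=752 h(139,139)=(139*31+139)%997=460 -> [752, 460]
  L3: h(752,460)=(752*31+460)%997=841 -> [841]
  root=841
After append 49 (leaves=[18, 56, 19, 72, 68, 25, 49]):
  L0: [18, 56, 19, 72, 68, 25, 49]
  L1: h(18,56)=(18*31+56)%997=614 h(19,72)=(19*31+72)%997=661 h(68,25)=(68*31+25)%997=139 h(49,49)=(49*31+49)%997=571 -> [614, 661, 139, 571]
  L2: h(614,661)=(614*31+661)%997=752 h(139,571)=(139*31+571)%997=892 -> [752, 892]
  L3: h(752,892)=(752*31+892)%997=276 -> [276]
  root=276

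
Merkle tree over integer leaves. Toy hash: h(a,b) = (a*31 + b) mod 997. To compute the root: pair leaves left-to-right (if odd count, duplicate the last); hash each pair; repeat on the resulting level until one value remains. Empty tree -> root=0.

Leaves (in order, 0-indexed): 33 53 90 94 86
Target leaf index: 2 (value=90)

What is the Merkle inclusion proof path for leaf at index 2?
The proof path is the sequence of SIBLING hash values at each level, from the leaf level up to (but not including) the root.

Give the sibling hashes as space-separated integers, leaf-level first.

Answer: 94 79 328

Derivation:
L0 (leaves): [33, 53, 90, 94, 86], target index=2
L1: h(33,53)=(33*31+53)%997=79 [pair 0] h(90,94)=(90*31+94)%997=890 [pair 1] h(86,86)=(86*31+86)%997=758 [pair 2] -> [79, 890, 758]
  Sibling for proof at L0: 94
L2: h(79,890)=(79*31+890)%997=348 [pair 0] h(758,758)=(758*31+758)%997=328 [pair 1] -> [348, 328]
  Sibling for proof at L1: 79
L3: h(348,328)=(348*31+328)%997=149 [pair 0] -> [149]
  Sibling for proof at L2: 328
Root: 149
Proof path (sibling hashes from leaf to root): [94, 79, 328]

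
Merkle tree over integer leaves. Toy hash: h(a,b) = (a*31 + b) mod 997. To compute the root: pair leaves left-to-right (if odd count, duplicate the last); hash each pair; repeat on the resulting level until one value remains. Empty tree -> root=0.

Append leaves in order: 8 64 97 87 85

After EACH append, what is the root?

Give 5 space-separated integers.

Answer: 8 312 812 802 238

Derivation:
After append 8 (leaves=[8]):
  L0: [8]
  root=8
After append 64 (leaves=[8, 64]):
  L0: [8, 64]
  L1: h(8,64)=(8*31+64)%997=312 -> [312]
  root=312
After append 97 (leaves=[8, 64, 97]):
  L0: [8, 64, 97]
  L1: h(8,64)=(8*31+64)%997=312 h(97,97)=(97*31+97)%997=113 -> [312, 113]
  L2: h(312,113)=(312*31+113)%997=812 -> [812]
  root=812
After append 87 (leaves=[8, 64, 97, 87]):
  L0: [8, 64, 97, 87]
  L1: h(8,64)=(8*31+64)%997=312 h(97,87)=(97*31+87)%997=103 -> [312, 103]
  L2: h(312,103)=(312*31+103)%997=802 -> [802]
  root=802
After append 85 (leaves=[8, 64, 97, 87, 85]):
  L0: [8, 64, 97, 87, 85]
  L1: h(8,64)=(8*31+64)%997=312 h(97,87)=(97*31+87)%997=103 h(85,85)=(85*31+85)%997=726 -> [312, 103, 726]
  L2: h(312,103)=(312*31+103)%997=802 h(726,726)=(726*31+726)%997=301 -> [802, 301]
  L3: h(802,301)=(802*31+301)%997=238 -> [238]
  root=238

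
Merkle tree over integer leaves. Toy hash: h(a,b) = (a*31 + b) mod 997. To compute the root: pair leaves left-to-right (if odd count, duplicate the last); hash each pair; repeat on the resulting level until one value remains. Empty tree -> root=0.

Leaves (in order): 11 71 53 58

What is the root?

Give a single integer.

Answer: 515

Derivation:
L0: [11, 71, 53, 58]
L1: h(11,71)=(11*31+71)%997=412 h(53,58)=(53*31+58)%997=704 -> [412, 704]
L2: h(412,704)=(412*31+704)%997=515 -> [515]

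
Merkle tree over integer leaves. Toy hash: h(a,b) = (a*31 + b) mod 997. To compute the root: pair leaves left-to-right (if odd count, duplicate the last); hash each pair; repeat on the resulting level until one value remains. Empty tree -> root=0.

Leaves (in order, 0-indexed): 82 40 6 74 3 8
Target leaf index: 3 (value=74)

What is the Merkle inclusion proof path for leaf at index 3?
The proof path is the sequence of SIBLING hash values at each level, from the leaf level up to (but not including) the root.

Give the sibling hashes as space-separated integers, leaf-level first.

Answer: 6 588 241

Derivation:
L0 (leaves): [82, 40, 6, 74, 3, 8], target index=3
L1: h(82,40)=(82*31+40)%997=588 [pair 0] h(6,74)=(6*31+74)%997=260 [pair 1] h(3,8)=(3*31+8)%997=101 [pair 2] -> [588, 260, 101]
  Sibling for proof at L0: 6
L2: h(588,260)=(588*31+260)%997=542 [pair 0] h(101,101)=(101*31+101)%997=241 [pair 1] -> [542, 241]
  Sibling for proof at L1: 588
L3: h(542,241)=(542*31+241)%997=94 [pair 0] -> [94]
  Sibling for proof at L2: 241
Root: 94
Proof path (sibling hashes from leaf to root): [6, 588, 241]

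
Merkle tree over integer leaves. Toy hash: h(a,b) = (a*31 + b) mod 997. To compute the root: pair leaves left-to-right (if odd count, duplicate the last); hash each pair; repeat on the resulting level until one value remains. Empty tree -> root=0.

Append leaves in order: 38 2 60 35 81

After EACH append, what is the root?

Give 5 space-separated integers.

After append 38 (leaves=[38]):
  L0: [38]
  root=38
After append 2 (leaves=[38, 2]):
  L0: [38, 2]
  L1: h(38,2)=(38*31+2)%997=183 -> [183]
  root=183
After append 60 (leaves=[38, 2, 60]):
  L0: [38, 2, 60]
  L1: h(38,2)=(38*31+2)%997=183 h(60,60)=(60*31+60)%997=923 -> [183, 923]
  L2: h(183,923)=(183*31+923)%997=614 -> [614]
  root=614
After append 35 (leaves=[38, 2, 60, 35]):
  L0: [38, 2, 60, 35]
  L1: h(38,2)=(38*31+2)%997=183 h(60,35)=(60*31+35)%997=898 -> [183, 898]
  L2: h(183,898)=(183*31+898)%997=589 -> [589]
  root=589
After append 81 (leaves=[38, 2, 60, 35, 81]):
  L0: [38, 2, 60, 35, 81]
  L1: h(38,2)=(38*31+2)%997=183 h(60,35)=(60*31+35)%997=898 h(81,81)=(81*31+81)%997=598 -> [183, 898, 598]
  L2: h(183,898)=(183*31+898)%997=589 h(598,598)=(598*31+598)%997=193 -> [589, 193]
  L3: h(589,193)=(589*31+193)%997=506 -> [506]
  root=506

Answer: 38 183 614 589 506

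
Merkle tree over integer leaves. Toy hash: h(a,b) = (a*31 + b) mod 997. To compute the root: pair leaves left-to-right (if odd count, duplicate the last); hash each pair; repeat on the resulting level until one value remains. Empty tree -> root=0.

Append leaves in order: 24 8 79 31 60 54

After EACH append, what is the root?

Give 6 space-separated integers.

Answer: 24 752 915 867 581 389

Derivation:
After append 24 (leaves=[24]):
  L0: [24]
  root=24
After append 8 (leaves=[24, 8]):
  L0: [24, 8]
  L1: h(24,8)=(24*31+8)%997=752 -> [752]
  root=752
After append 79 (leaves=[24, 8, 79]):
  L0: [24, 8, 79]
  L1: h(24,8)=(24*31+8)%997=752 h(79,79)=(79*31+79)%997=534 -> [752, 534]
  L2: h(752,534)=(752*31+534)%997=915 -> [915]
  root=915
After append 31 (leaves=[24, 8, 79, 31]):
  L0: [24, 8, 79, 31]
  L1: h(24,8)=(24*31+8)%997=752 h(79,31)=(79*31+31)%997=486 -> [752, 486]
  L2: h(752,486)=(752*31+486)%997=867 -> [867]
  root=867
After append 60 (leaves=[24, 8, 79, 31, 60]):
  L0: [24, 8, 79, 31, 60]
  L1: h(24,8)=(24*31+8)%997=752 h(79,31)=(79*31+31)%997=486 h(60,60)=(60*31+60)%997=923 -> [752, 486, 923]
  L2: h(752,486)=(752*31+486)%997=867 h(923,923)=(923*31+923)%997=623 -> [867, 623]
  L3: h(867,623)=(867*31+623)%997=581 -> [581]
  root=581
After append 54 (leaves=[24, 8, 79, 31, 60, 54]):
  L0: [24, 8, 79, 31, 60, 54]
  L1: h(24,8)=(24*31+8)%997=752 h(79,31)=(79*31+31)%997=486 h(60,54)=(60*31+54)%997=917 -> [752, 486, 917]
  L2: h(752,486)=(752*31+486)%997=867 h(917,917)=(917*31+917)%997=431 -> [867, 431]
  L3: h(867,431)=(867*31+431)%997=389 -> [389]
  root=389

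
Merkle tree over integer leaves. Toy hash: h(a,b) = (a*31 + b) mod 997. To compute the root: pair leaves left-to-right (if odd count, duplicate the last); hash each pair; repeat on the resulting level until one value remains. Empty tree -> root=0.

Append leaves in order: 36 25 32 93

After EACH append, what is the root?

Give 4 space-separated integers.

Answer: 36 144 503 564

Derivation:
After append 36 (leaves=[36]):
  L0: [36]
  root=36
After append 25 (leaves=[36, 25]):
  L0: [36, 25]
  L1: h(36,25)=(36*31+25)%997=144 -> [144]
  root=144
After append 32 (leaves=[36, 25, 32]):
  L0: [36, 25, 32]
  L1: h(36,25)=(36*31+25)%997=144 h(32,32)=(32*31+32)%997=27 -> [144, 27]
  L2: h(144,27)=(144*31+27)%997=503 -> [503]
  root=503
After append 93 (leaves=[36, 25, 32, 93]):
  L0: [36, 25, 32, 93]
  L1: h(36,25)=(36*31+25)%997=144 h(32,93)=(32*31+93)%997=88 -> [144, 88]
  L2: h(144,88)=(144*31+88)%997=564 -> [564]
  root=564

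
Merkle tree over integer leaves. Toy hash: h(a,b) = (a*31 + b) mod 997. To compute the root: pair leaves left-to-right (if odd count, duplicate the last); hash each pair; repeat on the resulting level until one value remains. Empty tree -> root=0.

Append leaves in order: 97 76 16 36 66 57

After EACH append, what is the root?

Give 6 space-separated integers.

After append 97 (leaves=[97]):
  L0: [97]
  root=97
After append 76 (leaves=[97, 76]):
  L0: [97, 76]
  L1: h(97,76)=(97*31+76)%997=92 -> [92]
  root=92
After append 16 (leaves=[97, 76, 16]):
  L0: [97, 76, 16]
  L1: h(97,76)=(97*31+76)%997=92 h(16,16)=(16*31+16)%997=512 -> [92, 512]
  L2: h(92,512)=(92*31+512)%997=373 -> [373]
  root=373
After append 36 (leaves=[97, 76, 16, 36]):
  L0: [97, 76, 16, 36]
  L1: h(97,76)=(97*31+76)%997=92 h(16,36)=(16*31+36)%997=532 -> [92, 532]
  L2: h(92,532)=(92*31+532)%997=393 -> [393]
  root=393
After append 66 (leaves=[97, 76, 16, 36, 66]):
  L0: [97, 76, 16, 36, 66]
  L1: h(97,76)=(97*31+76)%997=92 h(16,36)=(16*31+36)%997=532 h(66,66)=(66*31+66)%997=118 -> [92, 532, 118]
  L2: h(92,532)=(92*31+532)%997=393 h(118,118)=(118*31+118)%997=785 -> [393, 785]
  L3: h(393,785)=(393*31+785)%997=7 -> [7]
  root=7
After append 57 (leaves=[97, 76, 16, 36, 66, 57]):
  L0: [97, 76, 16, 36, 66, 57]
  L1: h(97,76)=(97*31+76)%997=92 h(16,36)=(16*31+36)%997=532 h(66,57)=(66*31+57)%997=109 -> [92, 532, 109]
  L2: h(92,532)=(92*31+532)%997=393 h(109,109)=(109*31+109)%997=497 -> [393, 497]
  L3: h(393,497)=(393*31+497)%997=716 -> [716]
  root=716

Answer: 97 92 373 393 7 716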